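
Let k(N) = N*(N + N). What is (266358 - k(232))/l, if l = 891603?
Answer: 158710/891603 ≈ 0.17801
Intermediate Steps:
k(N) = 2*N² (k(N) = N*(2*N) = 2*N²)
(266358 - k(232))/l = (266358 - 2*232²)/891603 = (266358 - 2*53824)*(1/891603) = (266358 - 1*107648)*(1/891603) = (266358 - 107648)*(1/891603) = 158710*(1/891603) = 158710/891603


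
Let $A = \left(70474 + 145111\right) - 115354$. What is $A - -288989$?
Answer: $389220$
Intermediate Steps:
$A = 100231$ ($A = 215585 - 115354 = 100231$)
$A - -288989 = 100231 - -288989 = 100231 + 288989 = 389220$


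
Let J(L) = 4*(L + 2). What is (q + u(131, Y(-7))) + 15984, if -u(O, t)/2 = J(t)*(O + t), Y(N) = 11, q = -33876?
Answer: -32660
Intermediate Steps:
J(L) = 8 + 4*L (J(L) = 4*(2 + L) = 8 + 4*L)
u(O, t) = -2*(8 + 4*t)*(O + t)
(q + u(131, Y(-7))) + 15984 = (-33876 - 8*(2 + 11)*(131 + 11)) + 15984 = (-33876 - 8*13*142) + 15984 = (-33876 - 14768) + 15984 = -48644 + 15984 = -32660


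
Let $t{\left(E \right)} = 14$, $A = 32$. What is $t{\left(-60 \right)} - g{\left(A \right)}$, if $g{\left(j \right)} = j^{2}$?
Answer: $-1010$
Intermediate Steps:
$t{\left(-60 \right)} - g{\left(A \right)} = 14 - 32^{2} = 14 - 1024 = -1010$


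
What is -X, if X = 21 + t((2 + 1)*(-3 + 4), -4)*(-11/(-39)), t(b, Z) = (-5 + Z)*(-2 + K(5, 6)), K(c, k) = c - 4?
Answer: -306/13 ≈ -23.538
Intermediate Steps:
K(c, k) = -4 + c
t(b, Z) = 5 - Z (t(b, Z) = (-5 + Z)*(-2 + (-4 + 5)) = (-5 + Z)*(-2 + 1) = (-5 + Z)*(-1) = 5 - Z)
X = 306/13 (X = 21 + (5 - 1*(-4))*(-11/(-39)) = 21 + (5 + 4)*(-11*(-1/39)) = 21 + 9*(11/39) = 21 + 33/13 = 306/13 ≈ 23.538)
-X = -1*306/13 = -306/13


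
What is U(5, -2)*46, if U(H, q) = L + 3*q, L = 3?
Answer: -138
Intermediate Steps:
U(H, q) = 3 + 3*q
U(5, -2)*46 = (3 + 3*(-2))*46 = (3 - 6)*46 = -3*46 = -138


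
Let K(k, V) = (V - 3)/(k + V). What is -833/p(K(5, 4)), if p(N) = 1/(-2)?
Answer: 1666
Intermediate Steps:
K(k, V) = (-3 + V)/(V + k)
p(N) = -½
-833/p(K(5, 4)) = -833/(-½) = -833*(-2) = 1666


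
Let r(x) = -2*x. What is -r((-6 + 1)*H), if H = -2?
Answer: 20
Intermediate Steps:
-r((-6 + 1)*H) = -(-2)*(-6 + 1)*(-2) = -(-2)*(-5*(-2)) = -(-2)*10 = -1*(-20) = 20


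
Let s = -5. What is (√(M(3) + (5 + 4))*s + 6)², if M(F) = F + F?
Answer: 411 - 60*√15 ≈ 178.62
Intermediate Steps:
M(F) = 2*F
(√(M(3) + (5 + 4))*s + 6)² = (√(2*3 + (5 + 4))*(-5) + 6)² = (√(6 + 9)*(-5) + 6)² = (√15*(-5) + 6)² = (-5*√15 + 6)² = (6 - 5*√15)²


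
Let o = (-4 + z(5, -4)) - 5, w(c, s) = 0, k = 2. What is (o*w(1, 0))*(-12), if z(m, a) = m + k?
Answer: 0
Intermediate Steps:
z(m, a) = 2 + m (z(m, a) = m + 2 = 2 + m)
o = -2 (o = (-4 + (2 + 5)) - 5 = (-4 + 7) - 5 = 3 - 5 = -2)
(o*w(1, 0))*(-12) = -2*0*(-12) = 0*(-12) = 0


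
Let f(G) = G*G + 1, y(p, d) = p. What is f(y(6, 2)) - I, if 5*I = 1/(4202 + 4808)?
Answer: 1666849/45050 ≈ 37.000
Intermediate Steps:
I = 1/45050 (I = 1/(5*(4202 + 4808)) = (⅕)/9010 = (⅕)*(1/9010) = 1/45050 ≈ 2.2198e-5)
f(G) = 1 + G² (f(G) = G² + 1 = 1 + G²)
f(y(6, 2)) - I = (1 + 6²) - 1*1/45050 = (1 + 36) - 1/45050 = 37 - 1/45050 = 1666849/45050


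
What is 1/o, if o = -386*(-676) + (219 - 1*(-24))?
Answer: 1/261179 ≈ 3.8288e-6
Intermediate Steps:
o = 261179 (o = 260936 + (219 + 24) = 260936 + 243 = 261179)
1/o = 1/261179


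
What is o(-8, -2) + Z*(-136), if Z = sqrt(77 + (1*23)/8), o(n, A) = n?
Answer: -8 - 102*sqrt(142) ≈ -1223.5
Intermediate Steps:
Z = 3*sqrt(142)/4 (Z = sqrt(77 + 23*(1/8)) = sqrt(77 + 23/8) = sqrt(639/8) = 3*sqrt(142)/4 ≈ 8.9373)
o(-8, -2) + Z*(-136) = -8 + (3*sqrt(142)/4)*(-136) = -8 - 102*sqrt(142)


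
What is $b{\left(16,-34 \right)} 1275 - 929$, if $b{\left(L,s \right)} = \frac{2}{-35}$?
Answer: $- \frac{7013}{7} \approx -1001.9$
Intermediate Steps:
$b{\left(L,s \right)} = - \frac{2}{35}$ ($b{\left(L,s \right)} = 2 \left(- \frac{1}{35}\right) = - \frac{2}{35}$)
$b{\left(16,-34 \right)} 1275 - 929 = \left(- \frac{2}{35}\right) 1275 - 929 = - \frac{510}{7} - 929 = - \frac{7013}{7}$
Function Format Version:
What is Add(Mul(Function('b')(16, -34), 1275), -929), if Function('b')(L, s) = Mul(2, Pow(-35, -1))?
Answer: Rational(-7013, 7) ≈ -1001.9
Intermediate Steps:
Function('b')(L, s) = Rational(-2, 35) (Function('b')(L, s) = Mul(2, Rational(-1, 35)) = Rational(-2, 35))
Add(Mul(Function('b')(16, -34), 1275), -929) = Add(Mul(Rational(-2, 35), 1275), -929) = Add(Rational(-510, 7), -929) = Rational(-7013, 7)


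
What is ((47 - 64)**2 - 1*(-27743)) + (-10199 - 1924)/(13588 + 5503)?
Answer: 535146789/19091 ≈ 28031.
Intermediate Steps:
((47 - 64)**2 - 1*(-27743)) + (-10199 - 1924)/(13588 + 5503) = ((-17)**2 + 27743) - 12123/19091 = (289 + 27743) - 12123*1/19091 = 28032 - 12123/19091 = 535146789/19091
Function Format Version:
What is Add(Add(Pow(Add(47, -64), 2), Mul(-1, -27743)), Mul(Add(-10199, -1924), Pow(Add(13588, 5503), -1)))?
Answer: Rational(535146789, 19091) ≈ 28031.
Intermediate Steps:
Add(Add(Pow(Add(47, -64), 2), Mul(-1, -27743)), Mul(Add(-10199, -1924), Pow(Add(13588, 5503), -1))) = Add(Add(Pow(-17, 2), 27743), Mul(-12123, Pow(19091, -1))) = Add(Add(289, 27743), Mul(-12123, Rational(1, 19091))) = Add(28032, Rational(-12123, 19091)) = Rational(535146789, 19091)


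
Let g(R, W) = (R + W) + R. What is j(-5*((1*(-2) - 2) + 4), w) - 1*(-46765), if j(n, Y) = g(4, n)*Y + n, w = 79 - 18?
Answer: 47253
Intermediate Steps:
g(R, W) = W + 2*R
w = 61
j(n, Y) = n + Y*(8 + n) (j(n, Y) = (n + 2*4)*Y + n = (n + 8)*Y + n = (8 + n)*Y + n = Y*(8 + n) + n = n + Y*(8 + n))
j(-5*((1*(-2) - 2) + 4), w) - 1*(-46765) = (-5*((1*(-2) - 2) + 4) + 61*(8 - 5*((1*(-2) - 2) + 4))) - 1*(-46765) = (-5*((-2 - 2) + 4) + 61*(8 - 5*((-2 - 2) + 4))) + 46765 = (-5*(-4 + 4) + 61*(8 - 5*(-4 + 4))) + 46765 = (-5*0 + 61*(8 - 5*0)) + 46765 = (0 + 61*(8 + 0)) + 46765 = (0 + 61*8) + 46765 = (0 + 488) + 46765 = 488 + 46765 = 47253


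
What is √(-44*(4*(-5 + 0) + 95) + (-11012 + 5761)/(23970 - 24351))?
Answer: I*√477030669/381 ≈ 57.326*I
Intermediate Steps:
√(-44*(4*(-5 + 0) + 95) + (-11012 + 5761)/(23970 - 24351)) = √(-44*(4*(-5) + 95) - 5251/(-381)) = √(-44*(-20 + 95) - 5251*(-1/381)) = √(-44*75 + 5251/381) = √(-3300 + 5251/381) = √(-1252049/381) = I*√477030669/381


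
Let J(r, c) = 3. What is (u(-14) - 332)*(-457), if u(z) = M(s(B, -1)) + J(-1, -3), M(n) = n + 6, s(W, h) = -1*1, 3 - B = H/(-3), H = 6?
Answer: 148068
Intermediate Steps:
B = 5 (B = 3 - 6/(-3) = 3 - 6*(-1)/3 = 3 - 1*(-2) = 3 + 2 = 5)
s(W, h) = -1
M(n) = 6 + n
u(z) = 8 (u(z) = (6 - 1) + 3 = 5 + 3 = 8)
(u(-14) - 332)*(-457) = (8 - 332)*(-457) = -324*(-457) = 148068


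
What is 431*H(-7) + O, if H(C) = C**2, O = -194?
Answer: 20925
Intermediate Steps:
431*H(-7) + O = 431*(-7)**2 - 194 = 431*49 - 194 = 21119 - 194 = 20925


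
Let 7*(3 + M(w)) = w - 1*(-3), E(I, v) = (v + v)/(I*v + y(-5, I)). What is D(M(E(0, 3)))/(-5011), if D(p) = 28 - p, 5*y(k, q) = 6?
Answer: -209/35077 ≈ -0.0059583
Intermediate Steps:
y(k, q) = 6/5 (y(k, q) = (⅕)*6 = 6/5)
E(I, v) = 2*v/(6/5 + I*v) (E(I, v) = (v + v)/(I*v + 6/5) = (2*v)/(6/5 + I*v) = 2*v/(6/5 + I*v))
M(w) = -18/7 + w/7 (M(w) = -3 + (w - 1*(-3))/7 = -3 + (w + 3)/7 = -3 + (3 + w)/7 = -3 + (3/7 + w/7) = -18/7 + w/7)
D(M(E(0, 3)))/(-5011) = (28 - (-18/7 + (10*3/(6 + 5*0*3))/7))/(-5011) = (28 - (-18/7 + (10*3/(6 + 0))/7))*(-1/5011) = (28 - (-18/7 + (10*3/6)/7))*(-1/5011) = (28 - (-18/7 + (10*3*(⅙))/7))*(-1/5011) = (28 - (-18/7 + (⅐)*5))*(-1/5011) = (28 - (-18/7 + 5/7))*(-1/5011) = (28 - 1*(-13/7))*(-1/5011) = (28 + 13/7)*(-1/5011) = (209/7)*(-1/5011) = -209/35077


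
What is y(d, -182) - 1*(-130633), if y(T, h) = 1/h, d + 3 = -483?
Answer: 23775205/182 ≈ 1.3063e+5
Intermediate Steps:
d = -486 (d = -3 - 483 = -486)
y(d, -182) - 1*(-130633) = 1/(-182) - 1*(-130633) = -1/182 + 130633 = 23775205/182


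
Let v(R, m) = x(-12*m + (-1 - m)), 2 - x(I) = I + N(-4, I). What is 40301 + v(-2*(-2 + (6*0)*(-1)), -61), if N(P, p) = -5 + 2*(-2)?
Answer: 39520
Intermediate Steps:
N(P, p) = -9 (N(P, p) = -5 - 4 = -9)
x(I) = 11 - I (x(I) = 2 - (I - 9) = 2 - (-9 + I) = 2 + (9 - I) = 11 - I)
v(R, m) = 12 + 13*m (v(R, m) = 11 - (-12*m + (-1 - m)) = 11 - (-1 - 13*m) = 11 + (1 + 13*m) = 12 + 13*m)
40301 + v(-2*(-2 + (6*0)*(-1)), -61) = 40301 + (12 + 13*(-61)) = 40301 + (12 - 793) = 40301 - 781 = 39520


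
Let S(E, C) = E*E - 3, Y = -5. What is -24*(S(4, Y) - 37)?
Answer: 576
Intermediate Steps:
S(E, C) = -3 + E² (S(E, C) = E² - 3 = -3 + E²)
-24*(S(4, Y) - 37) = -24*((-3 + 4²) - 37) = -24*((-3 + 16) - 37) = -24*(13 - 37) = -24*(-24) = 576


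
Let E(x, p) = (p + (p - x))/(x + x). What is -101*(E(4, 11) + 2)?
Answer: -1717/4 ≈ -429.25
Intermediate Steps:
E(x, p) = (-x + 2*p)/(2*x) (E(x, p) = (-x + 2*p)/((2*x)) = (-x + 2*p)*(1/(2*x)) = (-x + 2*p)/(2*x))
-101*(E(4, 11) + 2) = -101*((11 - ½*4)/4 + 2) = -101*((11 - 2)/4 + 2) = -101*((¼)*9 + 2) = -101*(9/4 + 2) = -101*17/4 = -1717/4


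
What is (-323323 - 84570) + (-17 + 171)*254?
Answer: -368777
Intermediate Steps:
(-323323 - 84570) + (-17 + 171)*254 = -407893 + 154*254 = -407893 + 39116 = -368777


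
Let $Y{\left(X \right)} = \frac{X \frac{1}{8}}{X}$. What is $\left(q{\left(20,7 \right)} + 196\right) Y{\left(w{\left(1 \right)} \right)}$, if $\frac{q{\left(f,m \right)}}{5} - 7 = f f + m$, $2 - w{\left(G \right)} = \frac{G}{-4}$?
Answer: $\frac{1133}{4} \approx 283.25$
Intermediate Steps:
$w{\left(G \right)} = 2 + \frac{G}{4}$ ($w{\left(G \right)} = 2 - \frac{G}{-4} = 2 - G \left(- \frac{1}{4}\right) = 2 - - \frac{G}{4} = 2 + \frac{G}{4}$)
$q{\left(f,m \right)} = 35 + 5 m + 5 f^{2}$ ($q{\left(f,m \right)} = 35 + 5 \left(f f + m\right) = 35 + 5 \left(f^{2} + m\right) = 35 + 5 \left(m + f^{2}\right) = 35 + \left(5 m + 5 f^{2}\right) = 35 + 5 m + 5 f^{2}$)
$Y{\left(X \right)} = \frac{1}{8}$ ($Y{\left(X \right)} = \frac{X \frac{1}{8}}{X} = \frac{\frac{1}{8} X}{X} = \frac{1}{8}$)
$\left(q{\left(20,7 \right)} + 196\right) Y{\left(w{\left(1 \right)} \right)} = \left(\left(35 + 5 \cdot 7 + 5 \cdot 20^{2}\right) + 196\right) \frac{1}{8} = \left(\left(35 + 35 + 5 \cdot 400\right) + 196\right) \frac{1}{8} = \left(\left(35 + 35 + 2000\right) + 196\right) \frac{1}{8} = \left(2070 + 196\right) \frac{1}{8} = 2266 \cdot \frac{1}{8} = \frac{1133}{4}$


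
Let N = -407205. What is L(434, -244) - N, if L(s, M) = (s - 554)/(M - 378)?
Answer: 126640815/311 ≈ 4.0721e+5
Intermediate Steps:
L(s, M) = (-554 + s)/(-378 + M)
L(434, -244) - N = (-554 + 434)/(-378 - 244) - 1*(-407205) = -120/(-622) + 407205 = -1/622*(-120) + 407205 = 60/311 + 407205 = 126640815/311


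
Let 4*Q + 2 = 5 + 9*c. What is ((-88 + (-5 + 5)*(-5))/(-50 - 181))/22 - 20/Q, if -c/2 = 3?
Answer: 2076/1309 ≈ 1.5859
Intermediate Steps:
c = -6 (c = -2*3 = -6)
Q = -51/4 (Q = -½ + (5 + 9*(-6))/4 = -½ + (5 - 54)/4 = -½ + (¼)*(-49) = -½ - 49/4 = -51/4 ≈ -12.750)
((-88 + (-5 + 5)*(-5))/(-50 - 181))/22 - 20/Q = ((-88 + (-5 + 5)*(-5))/(-50 - 181))/22 - 20/(-51/4) = ((-88 + 0*(-5))/(-231))*(1/22) - 20*(-4/51) = ((-88 + 0)*(-1/231))*(1/22) + 80/51 = -88*(-1/231)*(1/22) + 80/51 = (8/21)*(1/22) + 80/51 = 4/231 + 80/51 = 2076/1309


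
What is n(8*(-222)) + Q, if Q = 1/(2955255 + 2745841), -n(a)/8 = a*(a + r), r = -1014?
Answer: -225993269790719/5701096 ≈ -3.9640e+7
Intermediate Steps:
n(a) = -8*a*(-1014 + a) (n(a) = -8*a*(a - 1014) = -8*a*(-1014 + a))
Q = 1/5701096 ≈ 1.7540e-7
n(8*(-222)) + Q = 8*(8*(-222))*(1014 - 8*(-222)) + 1/5701096 = 8*(-1776)*(1014 - 1*(-1776)) + 1/5701096 = 8*(-1776)*(1014 + 1776) + 1/5701096 = 8*(-1776)*2790 + 1/5701096 = -39640320 + 1/5701096 = -225993269790719/5701096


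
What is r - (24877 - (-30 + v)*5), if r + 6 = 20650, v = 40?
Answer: -4183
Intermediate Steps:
r = 20644 (r = -6 + 20650 = 20644)
r - (24877 - (-30 + v)*5) = 20644 - (24877 - (-30 + 40)*5) = 20644 - (24877 - 10*5) = 20644 - (24877 - 1*50) = 20644 - (24877 - 50) = 20644 - 1*24827 = 20644 - 24827 = -4183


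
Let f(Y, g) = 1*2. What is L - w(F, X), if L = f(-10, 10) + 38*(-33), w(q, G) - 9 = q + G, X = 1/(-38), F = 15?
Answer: -48487/38 ≈ -1276.0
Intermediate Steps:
f(Y, g) = 2
X = -1/38 ≈ -0.026316
w(q, G) = 9 + G + q (w(q, G) = 9 + (q + G) = 9 + (G + q) = 9 + G + q)
L = -1252 (L = 2 + 38*(-33) = 2 - 1254 = -1252)
L - w(F, X) = -1252 - (9 - 1/38 + 15) = -1252 - 1*911/38 = -1252 - 911/38 = -48487/38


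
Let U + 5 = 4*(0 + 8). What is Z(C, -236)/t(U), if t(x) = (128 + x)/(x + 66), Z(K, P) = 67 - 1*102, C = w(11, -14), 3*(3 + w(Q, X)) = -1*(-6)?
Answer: -21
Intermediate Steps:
w(Q, X) = -1 (w(Q, X) = -3 + (-1*(-6))/3 = -3 + (⅓)*6 = -3 + 2 = -1)
C = -1
Z(K, P) = -35 (Z(K, P) = 67 - 102 = -35)
U = 27 (U = -5 + 4*(0 + 8) = -5 + 4*8 = -5 + 32 = 27)
t(x) = (128 + x)/(66 + x)
Z(C, -236)/t(U) = -35*(66 + 27)/(128 + 27) = -35/(155/93) = -35/((1/93)*155) = -35/5/3 = -35*⅗ = -21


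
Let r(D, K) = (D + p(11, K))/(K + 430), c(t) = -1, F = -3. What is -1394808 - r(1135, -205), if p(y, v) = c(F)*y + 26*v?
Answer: -104609198/75 ≈ -1.3948e+6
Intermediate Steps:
p(y, v) = -y + 26*v
r(D, K) = (-11 + D + 26*K)/(430 + K) (r(D, K) = (D + (-1*11 + 26*K))/(K + 430) = (D + (-11 + 26*K))/(430 + K) = (-11 + D + 26*K)/(430 + K))
-1394808 - r(1135, -205) = -1394808 - (-11 + 1135 + 26*(-205))/(430 - 205) = -1394808 - (-11 + 1135 - 5330)/225 = -1394808 - (-4206)/225 = -1394808 - 1*(-1402/75) = -1394808 + 1402/75 = -104609198/75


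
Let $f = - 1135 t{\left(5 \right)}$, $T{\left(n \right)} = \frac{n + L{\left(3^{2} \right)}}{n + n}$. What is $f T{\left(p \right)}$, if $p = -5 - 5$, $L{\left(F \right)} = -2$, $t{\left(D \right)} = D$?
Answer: $-3405$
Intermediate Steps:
$p = -10$ ($p = -5 - 5 = -10$)
$T{\left(n \right)} = \frac{-2 + n}{2 n}$ ($T{\left(n \right)} = \frac{n - 2}{n + n} = \frac{-2 + n}{2 n}$)
$f = -5675$ ($f = \left(-1135\right) 5 = -5675$)
$f T{\left(p \right)} = - 5675 \frac{-2 - 10}{2 \left(-10\right)} = - 5675 \cdot \frac{1}{2} \left(- \frac{1}{10}\right) \left(-12\right) = \left(-5675\right) \frac{3}{5} = -3405$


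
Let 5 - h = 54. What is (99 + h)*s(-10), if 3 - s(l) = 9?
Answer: -300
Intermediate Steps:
h = -49 (h = 5 - 1*54 = 5 - 54 = -49)
s(l) = -6 (s(l) = 3 - 1*9 = 3 - 9 = -6)
(99 + h)*s(-10) = (99 - 49)*(-6) = 50*(-6) = -300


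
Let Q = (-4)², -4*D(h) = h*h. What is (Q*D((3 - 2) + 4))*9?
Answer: -900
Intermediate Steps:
D(h) = -h²/4 (D(h) = -h*h/4 = -h²/4)
Q = 16
(Q*D((3 - 2) + 4))*9 = (16*(-((3 - 2) + 4)²/4))*9 = (16*(-(1 + 4)²/4))*9 = (16*(-¼*5²))*9 = (16*(-¼*25))*9 = (16*(-25/4))*9 = -100*9 = -900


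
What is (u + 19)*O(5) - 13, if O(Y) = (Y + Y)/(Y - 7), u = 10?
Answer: -158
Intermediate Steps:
O(Y) = 2*Y/(-7 + Y) (O(Y) = (2*Y)/(-7 + Y) = 2*Y/(-7 + Y))
(u + 19)*O(5) - 13 = (10 + 19)*(2*5/(-7 + 5)) - 13 = 29*(2*5/(-2)) - 13 = 29*(2*5*(-1/2)) - 13 = 29*(-5) - 13 = -145 - 13 = -158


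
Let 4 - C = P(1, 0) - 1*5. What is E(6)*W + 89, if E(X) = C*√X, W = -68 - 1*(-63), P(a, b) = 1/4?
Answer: 89 - 175*√6/4 ≈ -18.165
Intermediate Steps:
P(a, b) = ¼
C = 35/4 (C = 4 - (¼ - 1*5) = 4 - (¼ - 5) = 4 - 1*(-19/4) = 4 + 19/4 = 35/4 ≈ 8.7500)
W = -5 (W = -68 + 63 = -5)
E(X) = 35*√X/4
E(6)*W + 89 = (35*√6/4)*(-5) + 89 = -175*√6/4 + 89 = 89 - 175*√6/4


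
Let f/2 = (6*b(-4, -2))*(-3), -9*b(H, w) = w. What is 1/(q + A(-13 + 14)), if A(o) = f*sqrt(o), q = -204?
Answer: -1/212 ≈ -0.0047170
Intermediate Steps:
b(H, w) = -w/9
f = -8 (f = 2*((6*(-1/9*(-2)))*(-3)) = 2*((6*(2/9))*(-3)) = 2*((4/3)*(-3)) = 2*(-4) = -8)
A(o) = -8*sqrt(o)
1/(q + A(-13 + 14)) = 1/(-204 - 8*sqrt(-13 + 14)) = 1/(-204 - 8*sqrt(1)) = 1/(-204 - 8*1) = 1/(-204 - 8) = 1/(-212) = -1/212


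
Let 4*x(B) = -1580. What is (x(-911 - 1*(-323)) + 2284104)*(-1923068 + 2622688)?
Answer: 1597728490580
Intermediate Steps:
x(B) = -395 (x(B) = (¼)*(-1580) = -395)
(x(-911 - 1*(-323)) + 2284104)*(-1923068 + 2622688) = (-395 + 2284104)*(-1923068 + 2622688) = 2283709*699620 = 1597728490580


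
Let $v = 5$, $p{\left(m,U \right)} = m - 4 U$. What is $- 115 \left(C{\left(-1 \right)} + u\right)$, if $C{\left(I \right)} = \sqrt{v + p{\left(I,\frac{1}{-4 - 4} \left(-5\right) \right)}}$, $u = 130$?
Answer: $-14950 - \frac{115 \sqrt{6}}{2} \approx -15091.0$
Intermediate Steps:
$C{\left(I \right)} = \sqrt{\frac{5}{2} + I}$ ($C{\left(I \right)} = \sqrt{5 + \left(I - 4 \frac{1}{-4 - 4} \left(-5\right)\right)} = \sqrt{5 + \left(I - 4 \frac{1}{-8} \left(-5\right)\right)} = \sqrt{5 + \left(I - 4 \left(\left(- \frac{1}{8}\right) \left(-5\right)\right)\right)} = \sqrt{5 + \left(I - \frac{5}{2}\right)} = \sqrt{5 + \left(- \frac{5}{2} + I\right)} = \sqrt{\frac{5}{2} + I}$)
$- 115 \left(C{\left(-1 \right)} + u\right) = - 115 \left(\frac{\sqrt{10 + 4 \left(-1\right)}}{2} + 130\right) = - 115 \left(\frac{\sqrt{10 - 4}}{2} + 130\right) = - 115 \left(\frac{\sqrt{6}}{2} + 130\right) = - 115 \left(130 + \frac{\sqrt{6}}{2}\right) = -14950 - \frac{115 \sqrt{6}}{2}$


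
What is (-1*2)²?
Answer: 4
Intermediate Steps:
(-1*2)² = (-2)² = 4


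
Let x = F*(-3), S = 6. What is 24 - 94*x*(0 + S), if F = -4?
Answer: -6744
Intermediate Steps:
x = 12 (x = -4*(-3) = 12)
24 - 94*x*(0 + S) = 24 - 1128*(0 + 6) = 24 - 1128*6 = 24 - 94*72 = 24 - 6768 = -6744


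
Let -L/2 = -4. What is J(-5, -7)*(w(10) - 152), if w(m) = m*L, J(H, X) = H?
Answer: 360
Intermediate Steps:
L = 8 (L = -2*(-4) = 8)
w(m) = 8*m (w(m) = m*8 = 8*m)
J(-5, -7)*(w(10) - 152) = -5*(8*10 - 152) = -5*(80 - 152) = -5*(-72) = 360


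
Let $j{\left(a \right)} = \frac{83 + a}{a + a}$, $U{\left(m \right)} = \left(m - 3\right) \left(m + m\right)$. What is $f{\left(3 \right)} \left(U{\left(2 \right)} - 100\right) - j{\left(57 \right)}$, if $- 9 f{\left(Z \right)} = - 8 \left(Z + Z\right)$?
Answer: $- \frac{10562}{19} \approx -555.89$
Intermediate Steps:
$U{\left(m \right)} = 2 m \left(-3 + m\right)$ ($U{\left(m \right)} = \left(-3 + m\right) 2 m = 2 m \left(-3 + m\right)$)
$j{\left(a \right)} = \frac{83 + a}{2 a}$
$f{\left(Z \right)} = \frac{16 Z}{9}$ ($f{\left(Z \right)} = - \frac{\left(-8\right) \left(Z + Z\right)}{9} = - \frac{\left(-8\right) 2 Z}{9} = - \frac{\left(-16\right) Z}{9} = \frac{16 Z}{9}$)
$f{\left(3 \right)} \left(U{\left(2 \right)} - 100\right) - j{\left(57 \right)} = \frac{16}{9} \cdot 3 \left(2 \cdot 2 \left(-3 + 2\right) - 100\right) - \frac{83 + 57}{2 \cdot 57} = \frac{16 \left(2 \cdot 2 \left(-1\right) - 100\right)}{3} - \frac{1}{2} \cdot \frac{1}{57} \cdot 140 = \frac{16 \left(-4 - 100\right)}{3} - \frac{70}{57} = \frac{16}{3} \left(-104\right) - \frac{70}{57} = - \frac{1664}{3} - \frac{70}{57} = - \frac{10562}{19}$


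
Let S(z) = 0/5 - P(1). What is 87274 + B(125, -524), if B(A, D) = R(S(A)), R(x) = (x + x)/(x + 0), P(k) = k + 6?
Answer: 87276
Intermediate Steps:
P(k) = 6 + k
S(z) = -7 (S(z) = 0/5 - (6 + 1) = 0*(⅕) - 1*7 = 0 - 7 = -7)
R(x) = 2 (R(x) = (2*x)/x = 2)
B(A, D) = 2
87274 + B(125, -524) = 87274 + 2 = 87276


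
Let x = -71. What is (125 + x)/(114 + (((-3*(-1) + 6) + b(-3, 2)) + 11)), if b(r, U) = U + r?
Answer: 54/133 ≈ 0.40601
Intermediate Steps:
(125 + x)/(114 + (((-3*(-1) + 6) + b(-3, 2)) + 11)) = (125 - 71)/(114 + (((-3*(-1) + 6) + (2 - 3)) + 11)) = 54/(114 + (((3 + 6) - 1) + 11)) = 54/(114 + ((9 - 1) + 11)) = 54/(114 + (8 + 11)) = 54/(114 + 19) = 54/133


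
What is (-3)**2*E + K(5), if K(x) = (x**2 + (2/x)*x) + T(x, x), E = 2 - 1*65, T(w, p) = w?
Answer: -535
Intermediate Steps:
E = -63 (E = 2 - 65 = -63)
K(x) = 2 + x + x**2 (K(x) = (x**2 + (2/x)*x) + x = (x**2 + 2) + x = (2 + x**2) + x = 2 + x + x**2)
(-3)**2*E + K(5) = (-3)**2*(-63) + (2 + 5 + 5**2) = 9*(-63) + (2 + 5 + 25) = -567 + 32 = -535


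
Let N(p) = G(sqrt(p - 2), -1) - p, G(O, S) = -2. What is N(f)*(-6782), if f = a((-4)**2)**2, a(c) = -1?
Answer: 20346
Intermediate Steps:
f = 1 (f = (-1)**2 = 1)
N(p) = -2 - p
N(f)*(-6782) = (-2 - 1*1)*(-6782) = (-2 - 1)*(-6782) = -3*(-6782) = 20346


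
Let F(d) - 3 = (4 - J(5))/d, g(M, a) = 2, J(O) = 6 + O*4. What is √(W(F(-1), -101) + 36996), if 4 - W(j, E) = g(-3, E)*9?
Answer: 41*√22 ≈ 192.31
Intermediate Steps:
J(O) = 6 + 4*O
F(d) = 3 - 22/d (F(d) = 3 + (4 - (6 + 4*5))/d = 3 + (4 - (6 + 20))/d = 3 + (4 - 1*26)/d = 3 + (4 - 26)/d = 3 - 22/d)
W(j, E) = -14 (W(j, E) = 4 - 2*9 = 4 - 1*18 = 4 - 18 = -14)
√(W(F(-1), -101) + 36996) = √(-14 + 36996) = √36982 = 41*√22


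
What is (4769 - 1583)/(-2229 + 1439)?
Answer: -1593/395 ≈ -4.0329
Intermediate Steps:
(4769 - 1583)/(-2229 + 1439) = 3186/(-790) = 3186*(-1/790) = -1593/395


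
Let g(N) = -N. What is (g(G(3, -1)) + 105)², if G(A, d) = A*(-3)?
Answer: 12996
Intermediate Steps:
G(A, d) = -3*A
(g(G(3, -1)) + 105)² = (-(-3)*3 + 105)² = (-1*(-9) + 105)² = (9 + 105)² = 114² = 12996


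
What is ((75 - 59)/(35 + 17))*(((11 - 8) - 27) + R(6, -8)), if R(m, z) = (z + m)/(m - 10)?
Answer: -94/13 ≈ -7.2308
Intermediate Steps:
R(m, z) = (m + z)/(-10 + m)
((75 - 59)/(35 + 17))*(((11 - 8) - 27) + R(6, -8)) = ((75 - 59)/(35 + 17))*(((11 - 8) - 27) + (6 - 8)/(-10 + 6)) = (16/52)*((3 - 27) - 2/(-4)) = (16*(1/52))*(-24 - ¼*(-2)) = 4*(-24 + ½)/13 = (4/13)*(-47/2) = -94/13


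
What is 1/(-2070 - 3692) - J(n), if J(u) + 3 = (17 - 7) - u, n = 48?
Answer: 236241/5762 ≈ 41.000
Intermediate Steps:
J(u) = 7 - u (J(u) = -3 + ((17 - 7) - u) = -3 + (10 - u) = 7 - u)
1/(-2070 - 3692) - J(n) = 1/(-2070 - 3692) - (7 - 1*48) = 1/(-5762) - (7 - 48) = -1/5762 - 1*(-41) = -1/5762 + 41 = 236241/5762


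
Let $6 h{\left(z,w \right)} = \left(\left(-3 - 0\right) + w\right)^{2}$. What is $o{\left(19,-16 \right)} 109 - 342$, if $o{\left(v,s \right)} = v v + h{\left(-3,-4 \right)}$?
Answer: $\frac{239383}{6} \approx 39897.0$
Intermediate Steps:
$h{\left(z,w \right)} = \frac{\left(-3 + w\right)^{2}}{6}$ ($h{\left(z,w \right)} = \frac{\left(\left(-3 - 0\right) + w\right)^{2}}{6} = \frac{\left(\left(-3 + 0\right) + w\right)^{2}}{6} = \frac{\left(-3 + w\right)^{2}}{6}$)
$o{\left(v,s \right)} = \frac{49}{6} + v^{2}$ ($o{\left(v,s \right)} = v v + \frac{\left(-3 - 4\right)^{2}}{6} = v^{2} + \frac{\left(-7\right)^{2}}{6} = v^{2} + \frac{1}{6} \cdot 49 = v^{2} + \frac{49}{6} = \frac{49}{6} + v^{2}$)
$o{\left(19,-16 \right)} 109 - 342 = \left(\frac{49}{6} + 19^{2}\right) 109 - 342 = \left(\frac{49}{6} + 361\right) 109 - 342 = \frac{2215}{6} \cdot 109 - 342 = \frac{241435}{6} - 342 = \frac{239383}{6}$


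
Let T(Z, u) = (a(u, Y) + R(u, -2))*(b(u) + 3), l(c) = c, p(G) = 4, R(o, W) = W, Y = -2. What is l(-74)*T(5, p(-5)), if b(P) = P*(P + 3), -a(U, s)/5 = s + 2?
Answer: 4588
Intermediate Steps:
a(U, s) = -10 - 5*s (a(U, s) = -5*(s + 2) = -5*(2 + s) = -10 - 5*s)
b(P) = P*(3 + P)
T(Z, u) = -6 - 2*u*(3 + u) (T(Z, u) = ((-10 - 5*(-2)) - 2)*(u*(3 + u) + 3) = ((-10 + 10) - 2)*(3 + u*(3 + u)) = (0 - 2)*(3 + u*(3 + u)) = -2*(3 + u*(3 + u)) = -6 - 2*u*(3 + u))
l(-74)*T(5, p(-5)) = -74*(-6 - 2*4*(3 + 4)) = -74*(-6 - 2*4*7) = -74*(-6 - 56) = -74*(-62) = 4588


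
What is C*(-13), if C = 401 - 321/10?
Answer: -47957/10 ≈ -4795.7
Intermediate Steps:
C = 3689/10 (C = 401 - 321/10 = 3689/10 ≈ 368.90)
C*(-13) = (3689/10)*(-13) = -47957/10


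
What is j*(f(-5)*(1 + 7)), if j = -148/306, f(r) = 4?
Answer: -2368/153 ≈ -15.477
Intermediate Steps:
j = -74/153 (j = -148*1/306 = -74/153 ≈ -0.48366)
j*(f(-5)*(1 + 7)) = -296*(1 + 7)/153 = -296*8/153 = -74/153*32 = -2368/153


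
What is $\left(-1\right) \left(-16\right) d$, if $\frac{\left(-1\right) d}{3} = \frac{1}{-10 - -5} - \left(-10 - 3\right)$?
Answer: $- \frac{3072}{5} \approx -614.4$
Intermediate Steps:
$d = - \frac{192}{5}$ ($d = - 3 \left(\frac{1}{-10 - -5} - \left(-10 - 3\right)\right) = - 3 \left(\frac{1}{-10 + 5} - \left(-10 - 3\right)\right) = - 3 \left(\frac{1}{-5} - -13\right) = - 3 \left(- \frac{1}{5} + 13\right) = \left(-3\right) \frac{64}{5} = - \frac{192}{5} \approx -38.4$)
$\left(-1\right) \left(-16\right) d = \left(-1\right) \left(-16\right) \left(- \frac{192}{5}\right) = 16 \left(- \frac{192}{5}\right) = - \frac{3072}{5}$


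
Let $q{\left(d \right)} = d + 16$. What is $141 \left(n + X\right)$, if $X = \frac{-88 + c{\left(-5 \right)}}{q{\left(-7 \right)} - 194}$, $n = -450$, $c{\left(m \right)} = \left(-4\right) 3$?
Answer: $- \frac{2344830}{37} \approx -63374.0$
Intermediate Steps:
$c{\left(m \right)} = -12$
$q{\left(d \right)} = 16 + d$
$X = \frac{20}{37}$ ($X = \frac{-88 - 12}{\left(16 - 7\right) - 194} = - \frac{100}{9 - 194} = - \frac{100}{-185} = \left(-100\right) \left(- \frac{1}{185}\right) = \frac{20}{37} \approx 0.54054$)
$141 \left(n + X\right) = 141 \left(-450 + \frac{20}{37}\right) = 141 \left(- \frac{16630}{37}\right) = - \frac{2344830}{37}$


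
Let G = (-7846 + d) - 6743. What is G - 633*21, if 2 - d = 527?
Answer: -28407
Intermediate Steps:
d = -525 (d = 2 - 1*527 = 2 - 527 = -525)
G = -15114 (G = (-7846 - 525) - 6743 = -8371 - 6743 = -15114)
G - 633*21 = -15114 - 633*21 = -15114 - 13293 = -28407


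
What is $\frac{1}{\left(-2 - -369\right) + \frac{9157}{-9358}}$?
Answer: $\frac{9358}{3425229} \approx 0.0027321$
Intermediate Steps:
$\frac{1}{\left(-2 - -369\right) + \frac{9157}{-9358}} = \frac{1}{\left(-2 + 369\right) + 9157 \left(- \frac{1}{9358}\right)} = \frac{1}{367 - \frac{9157}{9358}} = \frac{1}{\frac{3425229}{9358}} = \frac{9358}{3425229}$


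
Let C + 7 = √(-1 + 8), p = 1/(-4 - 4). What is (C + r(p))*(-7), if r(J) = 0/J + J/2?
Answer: 791/16 - 7*√7 ≈ 30.917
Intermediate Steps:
p = -⅛ (p = 1/(-8) = -⅛ ≈ -0.12500)
r(J) = J/2 (r(J) = 0 + J*(½) = 0 + J/2 = J/2)
C = -7 + √7 (C = -7 + √(-1 + 8) = -7 + √7 ≈ -4.3542)
(C + r(p))*(-7) = ((-7 + √7) + (½)*(-⅛))*(-7) = ((-7 + √7) - 1/16)*(-7) = (-113/16 + √7)*(-7) = 791/16 - 7*√7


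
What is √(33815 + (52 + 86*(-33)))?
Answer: √31029 ≈ 176.15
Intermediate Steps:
√(33815 + (52 + 86*(-33))) = √(33815 + (52 - 2838)) = √(33815 - 2786) = √31029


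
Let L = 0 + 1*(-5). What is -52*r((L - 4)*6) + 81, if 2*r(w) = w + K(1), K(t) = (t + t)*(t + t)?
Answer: 1381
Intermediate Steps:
K(t) = 4*t² (K(t) = (2*t)*(2*t) = 4*t²)
L = -5 (L = 0 - 5 = -5)
r(w) = 2 + w/2 (r(w) = (w + 4*1²)/2 = (w + 4*1)/2 = (w + 4)/2 = (4 + w)/2 = 2 + w/2)
-52*r((L - 4)*6) + 81 = -52*(2 + ((-5 - 4)*6)/2) + 81 = -52*(2 + (-9*6)/2) + 81 = -52*(2 + (½)*(-54)) + 81 = -52*(2 - 27) + 81 = -52*(-25) + 81 = 1300 + 81 = 1381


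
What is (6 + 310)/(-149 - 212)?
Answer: -316/361 ≈ -0.87535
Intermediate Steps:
(6 + 310)/(-149 - 212) = 316/(-361) = 316*(-1/361) = -316/361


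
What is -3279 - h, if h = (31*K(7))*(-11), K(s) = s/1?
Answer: -892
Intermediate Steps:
K(s) = s (K(s) = s*1 = s)
h = -2387 (h = (31*7)*(-11) = 217*(-11) = -2387)
-3279 - h = -3279 - 1*(-2387) = -3279 + 2387 = -892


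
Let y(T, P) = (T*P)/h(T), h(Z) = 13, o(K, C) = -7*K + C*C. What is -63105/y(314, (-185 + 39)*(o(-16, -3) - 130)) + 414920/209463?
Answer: -71309075/9602621772 ≈ -0.0074260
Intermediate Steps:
o(K, C) = C**2 - 7*K (o(K, C) = -7*K + C**2 = C**2 - 7*K)
y(T, P) = P*T/13 (y(T, P) = (T*P)/13 = (P*T)*(1/13) = P*T/13)
-63105/y(314, (-185 + 39)*(o(-16, -3) - 130)) + 414920/209463 = -63105*13/(314*(-185 + 39)*(((-3)**2 - 7*(-16)) - 130)) + 414920/209463 = -63105*(-13/(45844*((9 + 112) - 130))) + 414920*(1/209463) = -63105*(-13/(45844*(121 - 130))) + 414920/209463 = -63105/((1/13)*(-146*(-9))*314) + 414920/209463 = -63105/((1/13)*1314*314) + 414920/209463 = -63105/412596/13 + 414920/209463 = -63105*13/412596 + 414920/209463 = -273455/137532 + 414920/209463 = -71309075/9602621772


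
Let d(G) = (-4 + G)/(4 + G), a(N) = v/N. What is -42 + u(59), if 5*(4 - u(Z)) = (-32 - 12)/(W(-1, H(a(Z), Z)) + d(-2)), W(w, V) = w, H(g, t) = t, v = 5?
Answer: -201/5 ≈ -40.200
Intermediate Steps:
a(N) = 5/N
d(G) = (-4 + G)/(4 + G)
u(Z) = 9/5 (u(Z) = 4 - (-32 - 12)/(5*(-1 + (-4 - 2)/(4 - 2))) = 4 - (-44)/(5*(-1 - 6/2)) = 4 - (-44)/(5*(-1 + (1/2)*(-6))) = 4 - (-44)/(5*(-1 - 3)) = 4 - (-44)/(5*(-4)) = 4 - (-44)*(-1)/(5*4) = 4 - 1/5*11 = 4 - 11/5 = 9/5)
-42 + u(59) = -42 + 9/5 = -201/5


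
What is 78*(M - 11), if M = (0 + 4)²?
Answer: 390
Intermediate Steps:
M = 16 (M = 4² = 16)
78*(M - 11) = 78*(16 - 11) = 78*5 = 390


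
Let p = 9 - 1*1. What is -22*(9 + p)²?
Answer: -6358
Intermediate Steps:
p = 8 (p = 9 - 1 = 8)
-22*(9 + p)² = -22*(9 + 8)² = -22*17² = -22*289 = -6358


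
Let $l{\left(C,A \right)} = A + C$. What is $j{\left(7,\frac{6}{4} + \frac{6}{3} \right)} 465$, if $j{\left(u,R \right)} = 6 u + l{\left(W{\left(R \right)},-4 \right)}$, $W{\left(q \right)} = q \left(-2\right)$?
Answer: $14415$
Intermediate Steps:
$W{\left(q \right)} = - 2 q$
$j{\left(u,R \right)} = -4 - 2 R + 6 u$ ($j{\left(u,R \right)} = 6 u - \left(4 + 2 R\right) = -4 - 2 R + 6 u$)
$j{\left(7,\frac{6}{4} + \frac{6}{3} \right)} 465 = \left(-4 - 2 \left(\frac{6}{4} + \frac{6}{3}\right) + 6 \cdot 7\right) 465 = \left(-4 - 2 \left(6 \cdot \frac{1}{4} + 6 \cdot \frac{1}{3}\right) + 42\right) 465 = \left(-4 - 2 \left(\frac{3}{2} + 2\right) + 42\right) 465 = \left(-4 - 7 + 42\right) 465 = 31 \cdot 465 = 14415$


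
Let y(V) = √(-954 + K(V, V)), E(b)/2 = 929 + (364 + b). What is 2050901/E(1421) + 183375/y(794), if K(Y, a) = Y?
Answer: 2050901/5428 - 36675*I*√10/8 ≈ 377.84 - 14497.0*I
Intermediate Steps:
E(b) = 2586 + 2*b (E(b) = 2*(929 + (364 + b)) = 2*(1293 + b) = 2586 + 2*b)
y(V) = √(-954 + V)
2050901/E(1421) + 183375/y(794) = 2050901/(2586 + 2*1421) + 183375/(√(-954 + 794)) = 2050901/(2586 + 2842) + 183375/(√(-160)) = 2050901/5428 + 183375/((4*I*√10)) = 2050901*(1/5428) + 183375*(-I*√10/40) = 2050901/5428 - 36675*I*√10/8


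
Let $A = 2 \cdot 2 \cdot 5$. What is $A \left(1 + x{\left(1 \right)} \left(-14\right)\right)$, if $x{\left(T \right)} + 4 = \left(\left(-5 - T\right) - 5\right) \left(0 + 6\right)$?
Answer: $19620$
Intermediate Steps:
$x{\left(T \right)} = -64 - 6 T$ ($x{\left(T \right)} = -4 + \left(\left(-5 - T\right) - 5\right) \left(0 + 6\right) = -4 + \left(-10 - T\right) 6 = -4 - \left(60 + 6 T\right) = -64 - 6 T$)
$A = 20$ ($A = 4 \cdot 5 = 20$)
$A \left(1 + x{\left(1 \right)} \left(-14\right)\right) = 20 \left(1 + \left(-64 - 6\right) \left(-14\right)\right) = 20 \left(1 - -980\right) = 20 \left(1 + 980\right) = 20 \cdot 981 = 19620$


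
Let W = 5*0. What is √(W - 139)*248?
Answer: 248*I*√139 ≈ 2923.9*I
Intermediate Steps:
W = 0
√(W - 139)*248 = √(0 - 139)*248 = √(-139)*248 = (I*√139)*248 = 248*I*√139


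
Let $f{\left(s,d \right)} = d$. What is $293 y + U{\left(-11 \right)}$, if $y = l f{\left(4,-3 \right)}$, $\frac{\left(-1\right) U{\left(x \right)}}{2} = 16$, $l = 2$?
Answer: $-1790$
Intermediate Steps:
$U{\left(x \right)} = -32$ ($U{\left(x \right)} = \left(-2\right) 16 = -32$)
$y = -6$ ($y = 2 \left(-3\right) = -6$)
$293 y + U{\left(-11 \right)} = 293 \left(-6\right) - 32 = -1758 - 32 = -1790$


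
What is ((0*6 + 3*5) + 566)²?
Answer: 337561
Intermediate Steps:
((0*6 + 3*5) + 566)² = ((0 + 15) + 566)² = (15 + 566)² = 581² = 337561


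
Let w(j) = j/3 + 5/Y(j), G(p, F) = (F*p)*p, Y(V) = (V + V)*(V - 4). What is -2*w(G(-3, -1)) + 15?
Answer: 2452/117 ≈ 20.957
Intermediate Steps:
Y(V) = 2*V*(-4 + V) (Y(V) = (2*V)*(-4 + V) = 2*V*(-4 + V))
G(p, F) = F*p²
w(j) = j/3 + 5/(2*j*(-4 + j)) (w(j) = j/3 + 5/((2*j*(-4 + j))) = j*(⅓) + 5*(1/(2*j*(-4 + j))) = j/3 + 5/(2*j*(-4 + j)))
-2*w(G(-3, -1)) + 15 = -(15 + 2*(-1*(-3)²)²*(-4 - 1*(-3)²))/(3*((-1*(-3)²))*(-4 - 1*(-3)²)) + 15 = -(15 + 2*(-1*9)²*(-4 - 1*9))/(3*((-1*9))*(-4 - 1*9)) + 15 = -(15 + 2*(-9)²*(-4 - 9))/(3*(-9)*(-4 - 9)) + 15 = -(-1)*(15 + 2*81*(-13))/(3*9*(-13)) + 15 = -(-1)*(-1)*(15 - 2106)/(3*9*13) + 15 = -(-1)*(-1)*(-2091)/(3*9*13) + 15 = -2*(-697/234) + 15 = 697/117 + 15 = 2452/117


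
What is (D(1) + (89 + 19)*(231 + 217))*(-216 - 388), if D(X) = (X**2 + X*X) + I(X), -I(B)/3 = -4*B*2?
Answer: -29239640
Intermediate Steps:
I(B) = 24*B (I(B) = -3*(-4*B)*2 = -(-24)*B = 24*B)
D(X) = 2*X**2 + 24*X (D(X) = (X**2 + X*X) + 24*X = (X**2 + X**2) + 24*X = 2*X**2 + 24*X)
(D(1) + (89 + 19)*(231 + 217))*(-216 - 388) = (2*1*(12 + 1) + (89 + 19)*(231 + 217))*(-216 - 388) = (2*1*13 + 108*448)*(-604) = (26 + 48384)*(-604) = 48410*(-604) = -29239640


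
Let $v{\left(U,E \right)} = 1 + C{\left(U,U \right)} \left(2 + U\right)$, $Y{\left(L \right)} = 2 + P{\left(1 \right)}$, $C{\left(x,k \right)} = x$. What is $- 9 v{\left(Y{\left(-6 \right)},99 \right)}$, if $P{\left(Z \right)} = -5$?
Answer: $-36$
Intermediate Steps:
$Y{\left(L \right)} = -3$ ($Y{\left(L \right)} = 2 - 5 = -3$)
$v{\left(U,E \right)} = 1 + U \left(2 + U\right)$
$- 9 v{\left(Y{\left(-6 \right)},99 \right)} = - 9 \left(1 + \left(-3\right)^{2} + 2 \left(-3\right)\right) = - 9 \left(1 + 9 - 6\right) = \left(-9\right) 4 = -36$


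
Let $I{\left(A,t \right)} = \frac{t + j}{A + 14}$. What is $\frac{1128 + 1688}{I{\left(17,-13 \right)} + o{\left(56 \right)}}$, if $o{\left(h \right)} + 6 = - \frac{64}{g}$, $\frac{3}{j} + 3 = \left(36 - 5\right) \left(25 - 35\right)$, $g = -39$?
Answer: $- \frac{532811136}{904159} \approx -589.29$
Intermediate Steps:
$j = - \frac{3}{313}$ ($j = \frac{3}{-3 + \left(36 - 5\right) \left(25 - 35\right)} = \frac{3}{-3 + 31 \left(-10\right)} = \frac{3}{-3 - 310} = \frac{3}{-313} = 3 \left(- \frac{1}{313}\right) = - \frac{3}{313} \approx -0.0095847$)
$I{\left(A,t \right)} = \frac{- \frac{3}{313} + t}{14 + A}$ ($I{\left(A,t \right)} = \frac{t - \frac{3}{313}}{A + 14} = \frac{- \frac{3}{313} + t}{14 + A}$)
$o{\left(h \right)} = - \frac{170}{39}$ ($o{\left(h \right)} = -6 - \frac{64}{-39} = -6 - - \frac{64}{39} = -6 + \frac{64}{39} = - \frac{170}{39}$)
$\frac{1128 + 1688}{I{\left(17,-13 \right)} + o{\left(56 \right)}} = \frac{1128 + 1688}{\frac{- \frac{3}{313} - 13}{14 + 17} - \frac{170}{39}} = \frac{2816}{\frac{1}{31} \left(- \frac{4072}{313}\right) - \frac{170}{39}} = \frac{2816}{- \frac{4072}{9703} - \frac{170}{39}} = \frac{2816}{- \frac{1808318}{378417}} = 2816 \left(- \frac{378417}{1808318}\right) = - \frac{532811136}{904159}$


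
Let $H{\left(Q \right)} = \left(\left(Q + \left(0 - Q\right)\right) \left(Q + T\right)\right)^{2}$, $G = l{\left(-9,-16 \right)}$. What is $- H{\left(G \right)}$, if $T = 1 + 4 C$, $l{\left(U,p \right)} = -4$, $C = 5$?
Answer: $0$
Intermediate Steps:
$T = 21$ ($T = 1 + 4 \cdot 5 = 1 + 20 = 21$)
$G = -4$
$H{\left(Q \right)} = 0$ ($H{\left(Q \right)} = \left(\left(Q + \left(0 - Q\right)\right) \left(Q + 21\right)\right)^{2} = \left(\left(Q - Q\right) \left(21 + Q\right)\right)^{2} = \left(0 \left(21 + Q\right)\right)^{2} = 0^{2} = 0$)
$- H{\left(G \right)} = \left(-1\right) 0 = 0$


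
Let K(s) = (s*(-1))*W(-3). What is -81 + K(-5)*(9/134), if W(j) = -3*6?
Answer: -5832/67 ≈ -87.045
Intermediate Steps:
W(j) = -18
K(s) = 18*s (K(s) = (s*(-1))*(-18) = -s*(-18) = 18*s)
-81 + K(-5)*(9/134) = -81 + (18*(-5))*(9/134) = -81 - 810/134 = -81 - 90*9/134 = -81 - 405/67 = -5832/67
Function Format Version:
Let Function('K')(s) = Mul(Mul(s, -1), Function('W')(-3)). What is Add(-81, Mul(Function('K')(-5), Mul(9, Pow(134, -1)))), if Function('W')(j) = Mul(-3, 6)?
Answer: Rational(-5832, 67) ≈ -87.045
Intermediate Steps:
Function('W')(j) = -18
Function('K')(s) = Mul(18, s) (Function('K')(s) = Mul(Mul(s, -1), -18) = Mul(Mul(-1, s), -18) = Mul(18, s))
Add(-81, Mul(Function('K')(-5), Mul(9, Pow(134, -1)))) = Add(-81, Mul(Mul(18, -5), Mul(9, Pow(134, -1)))) = Add(-81, Mul(-90, Mul(9, Rational(1, 134)))) = Add(-81, Mul(-90, Rational(9, 134))) = Add(-81, Rational(-405, 67)) = Rational(-5832, 67)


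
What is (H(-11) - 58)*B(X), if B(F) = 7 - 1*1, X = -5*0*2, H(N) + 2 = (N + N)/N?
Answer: -348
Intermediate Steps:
H(N) = 0 (H(N) = -2 + (N + N)/N = -2 + (2*N)/N = -2 + 2 = 0)
X = 0 (X = 0*2 = 0)
B(F) = 6 (B(F) = 7 - 1 = 6)
(H(-11) - 58)*B(X) = (0 - 58)*6 = -58*6 = -348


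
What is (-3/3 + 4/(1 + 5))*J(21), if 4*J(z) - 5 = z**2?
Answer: -223/6 ≈ -37.167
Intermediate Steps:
J(z) = 5/4 + z**2/4
(-3/3 + 4/(1 + 5))*J(21) = (-3/3 + 4/(1 + 5))*(5/4 + (1/4)*21**2) = (-3*1/3 + 4/6)*(5/4 + (1/4)*441) = (-1 + 4*(1/6))*(5/4 + 441/4) = (-1 + 2/3)*(223/2) = -1/3*223/2 = -223/6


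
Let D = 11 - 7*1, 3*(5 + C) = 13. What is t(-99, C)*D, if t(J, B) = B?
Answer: -8/3 ≈ -2.6667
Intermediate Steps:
C = -2/3 (C = -5 + (1/3)*13 = -5 + 13/3 = -2/3 ≈ -0.66667)
D = 4 (D = 11 - 7 = 4)
t(-99, C)*D = -2/3*4 = -8/3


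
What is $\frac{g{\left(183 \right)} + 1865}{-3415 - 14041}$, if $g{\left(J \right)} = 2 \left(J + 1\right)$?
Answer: $- \frac{2233}{17456} \approx -0.12792$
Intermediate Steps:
$g{\left(J \right)} = 2 + 2 J$ ($g{\left(J \right)} = 2 \left(1 + J\right) = 2 + 2 J$)
$\frac{g{\left(183 \right)} + 1865}{-3415 - 14041} = \frac{\left(2 + 2 \cdot 183\right) + 1865}{-3415 - 14041} = \frac{\left(2 + 366\right) + 1865}{-17456} = \left(368 + 1865\right) \left(- \frac{1}{17456}\right) = 2233 \left(- \frac{1}{17456}\right) = - \frac{2233}{17456}$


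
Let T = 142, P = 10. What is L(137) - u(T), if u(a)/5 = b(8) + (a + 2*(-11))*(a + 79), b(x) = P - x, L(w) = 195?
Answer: -132415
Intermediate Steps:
b(x) = 10 - x
u(a) = 10 + 5*(-22 + a)*(79 + a) (u(a) = 5*((10 - 1*8) + (a + 2*(-11))*(a + 79)) = 5*((10 - 8) + (a - 22)*(79 + a)) = 5*(2 + (-22 + a)*(79 + a)) = 10 + 5*(-22 + a)*(79 + a))
L(137) - u(T) = 195 - (-8680 + 5*142**2 + 285*142) = 195 - (-8680 + 5*20164 + 40470) = 195 - (-8680 + 100820 + 40470) = 195 - 1*132610 = 195 - 132610 = -132415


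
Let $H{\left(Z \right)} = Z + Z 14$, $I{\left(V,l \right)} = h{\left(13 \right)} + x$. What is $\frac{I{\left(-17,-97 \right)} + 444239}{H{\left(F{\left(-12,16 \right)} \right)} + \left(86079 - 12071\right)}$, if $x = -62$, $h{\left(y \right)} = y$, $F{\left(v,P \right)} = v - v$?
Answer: $\frac{222095}{37004} \approx 6.0019$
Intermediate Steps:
$F{\left(v,P \right)} = 0$
$I{\left(V,l \right)} = -49$ ($I{\left(V,l \right)} = 13 - 62 = -49$)
$H{\left(Z \right)} = 15 Z$ ($H{\left(Z \right)} = Z + 14 Z = 15 Z$)
$\frac{I{\left(-17,-97 \right)} + 444239}{H{\left(F{\left(-12,16 \right)} \right)} + \left(86079 - 12071\right)} = \frac{-49 + 444239}{15 \cdot 0 + \left(86079 - 12071\right)} = \frac{444190}{0 + 74008} = \frac{444190}{74008} = 444190 \cdot \frac{1}{74008} = \frac{222095}{37004}$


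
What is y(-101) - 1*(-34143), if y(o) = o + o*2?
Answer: 33840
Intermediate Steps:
y(o) = 3*o (y(o) = o + 2*o = 3*o)
y(-101) - 1*(-34143) = 3*(-101) - 1*(-34143) = -303 + 34143 = 33840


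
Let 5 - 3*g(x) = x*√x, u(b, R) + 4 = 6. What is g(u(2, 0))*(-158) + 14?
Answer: -748/3 + 316*√2/3 ≈ -100.37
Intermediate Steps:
u(b, R) = 2 (u(b, R) = -4 + 6 = 2)
g(x) = 5/3 - x^(3/2)/3 (g(x) = 5/3 - x*√x/3 = 5/3 - x^(3/2)/3)
g(u(2, 0))*(-158) + 14 = (5/3 - 2*√2/3)*(-158) + 14 = (-790/3 + 316*√2/3) + 14 = -748/3 + 316*√2/3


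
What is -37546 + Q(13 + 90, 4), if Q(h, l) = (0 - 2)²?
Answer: -37542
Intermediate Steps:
Q(h, l) = 4 (Q(h, l) = (-2)² = 4)
-37546 + Q(13 + 90, 4) = -37546 + 4 = -37542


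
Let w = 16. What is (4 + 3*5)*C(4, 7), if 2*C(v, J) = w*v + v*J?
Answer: 874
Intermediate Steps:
C(v, J) = 8*v + J*v/2 (C(v, J) = (16*v + v*J)/2 = (16*v + J*v)/2 = 8*v + J*v/2)
(4 + 3*5)*C(4, 7) = (4 + 3*5)*((½)*4*(16 + 7)) = (4 + 15)*((½)*4*23) = 19*46 = 874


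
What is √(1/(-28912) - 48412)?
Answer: I*√2529235755215/7228 ≈ 220.03*I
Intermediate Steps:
√(1/(-28912) - 48412) = √(-1/28912 - 48412) = √(-1399687745/28912) = I*√2529235755215/7228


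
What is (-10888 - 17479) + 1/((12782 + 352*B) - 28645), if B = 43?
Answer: -20622810/727 ≈ -28367.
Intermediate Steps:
(-10888 - 17479) + 1/((12782 + 352*B) - 28645) = (-10888 - 17479) + 1/((12782 + 352*43) - 28645) = -28367 + 1/((12782 + 15136) - 28645) = -28367 + 1/(27918 - 28645) = -28367 + 1/(-727) = -28367 - 1/727 = -20622810/727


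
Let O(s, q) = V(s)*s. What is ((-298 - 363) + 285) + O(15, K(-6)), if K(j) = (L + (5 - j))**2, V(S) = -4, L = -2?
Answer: -436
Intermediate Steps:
K(j) = (3 - j)**2 (K(j) = (-2 + (5 - j))**2 = (3 - j)**2)
O(s, q) = -4*s
((-298 - 363) + 285) + O(15, K(-6)) = ((-298 - 363) + 285) - 4*15 = (-661 + 285) - 60 = -376 - 60 = -436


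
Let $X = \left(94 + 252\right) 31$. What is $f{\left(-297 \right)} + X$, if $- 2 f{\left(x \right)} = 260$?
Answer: $10596$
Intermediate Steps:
$f{\left(x \right)} = -130$ ($f{\left(x \right)} = \left(- \frac{1}{2}\right) 260 = -130$)
$X = 10726$ ($X = 346 \cdot 31 = 10726$)
$f{\left(-297 \right)} + X = -130 + 10726 = 10596$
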